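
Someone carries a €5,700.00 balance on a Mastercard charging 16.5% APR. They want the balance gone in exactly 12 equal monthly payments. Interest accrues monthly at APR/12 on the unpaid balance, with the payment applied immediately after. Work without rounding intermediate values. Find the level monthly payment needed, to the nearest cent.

€518.52

Monthly rate r = 16.5%/12 = 1.375% = 0.01375.
Level-payment amortization: P = B₀·r / (1 − (1+r)^(−n)) = 5700.00·0.01375 / (1 − 1.01375^(−12)).
Denominator 1 − (1+r)^(−12) = 0.151152657.
P = 78.375 / 0.151152657 ≈ 518.52.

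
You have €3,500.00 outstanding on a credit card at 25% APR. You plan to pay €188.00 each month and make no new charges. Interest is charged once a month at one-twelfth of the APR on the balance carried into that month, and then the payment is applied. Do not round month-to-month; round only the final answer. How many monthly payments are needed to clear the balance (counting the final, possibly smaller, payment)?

24 months

Monthly rate r = 25%/12 = 2.08333% = 0.0208333.
Recurrence: B ← B·(1+r) − €188.00.
Month 1: interest €72.92; balance after payment €3,384.92.
Month 2: interest €70.52; balance after payment €3,267.44.
Closed form: n = −ln(1 − rB₀/P)/ln(1+r) = −ln(0.61215)/ln(1.02083) ≈ 23.802, so the balance reaches zero during payment 24.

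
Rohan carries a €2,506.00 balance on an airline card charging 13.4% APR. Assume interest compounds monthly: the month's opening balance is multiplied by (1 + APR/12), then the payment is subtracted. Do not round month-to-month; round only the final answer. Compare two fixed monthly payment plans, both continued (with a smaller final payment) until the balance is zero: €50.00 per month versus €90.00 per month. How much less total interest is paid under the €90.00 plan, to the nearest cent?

€674.83

Monthly rate r = 13.4%/12 = 1.11667% = 0.0111667.
At €50.00/mo: n = ⌈−ln(1 − rB₀/P)/ln(1+r)⌉ = 74 payments (last €43.21); total interest = total paid − €2,506.00 = €1,187.21.
At €90.00/mo: 34 payments (last €48.38); total interest €512.38.
Interest saved = €1,187.21 − €512.38 = €674.83.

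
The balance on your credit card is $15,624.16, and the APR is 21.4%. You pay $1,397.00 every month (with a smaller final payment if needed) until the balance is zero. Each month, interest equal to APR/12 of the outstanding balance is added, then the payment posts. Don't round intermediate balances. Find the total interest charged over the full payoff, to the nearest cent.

Monthly rate r = 21.4%/12 = 1.78333% = 0.0178333.
Payoff takes n = ⌈−ln(1 − rB₀/P)/ln(1+r)⌉ = ⌈12.585⌉ = 13 payments; the last is $820.30.
Total paid = 12·$1,397.00 + $820.30 = $17,584.30.
Total interest = total paid − principal = $17,584.30 − $15,624.16 = $1,960.14.

$1,960.14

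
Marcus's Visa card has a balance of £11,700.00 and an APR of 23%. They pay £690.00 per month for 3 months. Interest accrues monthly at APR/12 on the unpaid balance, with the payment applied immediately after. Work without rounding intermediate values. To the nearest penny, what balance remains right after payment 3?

£10,275.80

Monthly rate r = 23%/12 = 1.91667% = 0.0191667.
Each month: B ← B·(1+r) − £690.00.
Month 1: interest £224.25; balance after payment £11,234.25.
Month 2: interest £215.32; balance after payment £10,759.57.
Month 3: interest £206.23; balance after payment £10,275.80.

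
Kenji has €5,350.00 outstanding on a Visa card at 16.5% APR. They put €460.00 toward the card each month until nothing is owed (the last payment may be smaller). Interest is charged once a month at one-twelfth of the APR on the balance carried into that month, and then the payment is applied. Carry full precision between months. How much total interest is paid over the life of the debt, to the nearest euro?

€520

Monthly rate r = 16.5%/12 = 1.375% = 0.01375.
Payoff takes n = ⌈−ln(1 − rB₀/P)/ln(1+r)⌉ = ⌈12.760⌉ = 13 payments; the last is €350.23.
Total paid = 12·€460.00 + €350.23 = €5,870.23.
Total interest = total paid − principal = €5,870.23 − €5,350.00 = €520.23.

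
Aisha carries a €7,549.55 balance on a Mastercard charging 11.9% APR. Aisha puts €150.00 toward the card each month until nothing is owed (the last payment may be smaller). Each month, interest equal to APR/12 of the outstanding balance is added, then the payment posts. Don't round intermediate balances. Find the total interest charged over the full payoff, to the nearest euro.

€2,960

Monthly rate r = 11.9%/12 = 0.991667% = 0.00991667.
Payoff takes n = ⌈−ln(1 − rB₀/P)/ln(1+r)⌉ = ⌈70.063⌉ = 71 payments; the last is €9.46.
Total paid = 70·€150.00 + €9.46 = €10,509.46.
Total interest = total paid − principal = €10,509.46 − €7,549.55 = €2,959.91.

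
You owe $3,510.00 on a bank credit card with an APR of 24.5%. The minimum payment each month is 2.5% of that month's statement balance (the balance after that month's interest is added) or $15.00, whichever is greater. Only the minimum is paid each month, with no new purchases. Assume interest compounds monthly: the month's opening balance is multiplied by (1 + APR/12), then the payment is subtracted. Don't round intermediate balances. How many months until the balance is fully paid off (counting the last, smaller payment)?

Monthly rate r = 24.5%/12 = 2.04167% = 0.0204167.
While 2.5% of the post-interest balance exceeds $15.00, each month B ← (B·(1+r))·(1 − 0.025), i.e. B shrinks by the factor (1+r)·0.975 = 0.99491.
This holds for months 1–350. Entering month 351 the balance is $587.57; 2.5% of the post-interest balance is now below $15.00, so the flat $15.00 minimum applies from here.
From month 351 a fixed $15.00 at rate r clears $587.57 in 80 more payments. Total: 350 + 80 = 430 months.

430 months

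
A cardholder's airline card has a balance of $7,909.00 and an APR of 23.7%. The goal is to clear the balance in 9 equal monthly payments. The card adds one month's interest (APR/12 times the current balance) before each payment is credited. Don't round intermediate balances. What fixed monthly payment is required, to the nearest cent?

$967.82

Monthly rate r = 23.7%/12 = 1.975% = 0.01975.
Level-payment amortization: P = B₀·r / (1 − (1+r)^(−n)) = 7909.00·0.01975 / (1 − 1.01975^(−9)).
Denominator 1 − (1+r)^(−9) = 0.161396686.
P = 156.203 / 0.161396686 ≈ 967.82.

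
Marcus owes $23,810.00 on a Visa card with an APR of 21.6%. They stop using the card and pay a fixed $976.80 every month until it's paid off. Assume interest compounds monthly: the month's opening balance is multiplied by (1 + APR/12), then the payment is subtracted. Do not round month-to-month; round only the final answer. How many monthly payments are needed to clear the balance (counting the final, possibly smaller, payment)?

33 payments

Monthly rate r = 21.6%/12 = 1.8% = 0.018.
Recurrence: B ← B·(1+r) − $976.80.
Month 1: interest $428.58; balance after payment $23,261.78.
Month 2: interest $418.71; balance after payment $22,703.69.
Closed form: n = −ln(1 − rB₀/P)/ln(1+r) = −ln(0.56124)/ln(1.018) ≈ 32.377, so the balance reaches zero during payment 33.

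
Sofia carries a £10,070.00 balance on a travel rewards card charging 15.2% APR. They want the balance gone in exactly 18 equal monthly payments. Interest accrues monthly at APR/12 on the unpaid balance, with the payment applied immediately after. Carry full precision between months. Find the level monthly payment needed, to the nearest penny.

£629.16

Monthly rate r = 15.2%/12 = 1.26667% = 0.0126667.
Level-payment amortization: P = B₀·r / (1 − (1+r)^(−n)) = 10070.00·0.0126667 / (1 − 1.01267^(−18)).
Denominator 1 − (1+r)^(−18) = 0.202734937.
P = 127.553 / 0.202734937 ≈ 629.16.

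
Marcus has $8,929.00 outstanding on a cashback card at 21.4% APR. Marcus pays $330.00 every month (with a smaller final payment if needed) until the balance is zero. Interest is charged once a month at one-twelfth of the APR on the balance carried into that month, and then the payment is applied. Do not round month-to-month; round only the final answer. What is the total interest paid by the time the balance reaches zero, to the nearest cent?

Monthly rate r = 21.4%/12 = 1.78333% = 0.0178333.
Payoff takes n = ⌈−ln(1 − rB₀/P)/ln(1+r)⌉ = ⌈37.270⌉ = 38 payments; the last is $89.79.
Total paid = 37·$330.00 + $89.79 = $12,299.79.
Total interest = total paid − principal = $12,299.79 − $8,929.00 = $3,370.79.

$3,370.79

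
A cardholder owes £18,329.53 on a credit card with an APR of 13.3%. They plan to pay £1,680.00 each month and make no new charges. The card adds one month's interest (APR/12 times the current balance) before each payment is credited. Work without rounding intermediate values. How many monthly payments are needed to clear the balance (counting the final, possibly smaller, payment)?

12 months

Monthly rate r = 13.3%/12 = 1.10833% = 0.0110833.
Recurrence: B ← B·(1+r) − £1,680.00.
Month 1: interest £203.15; balance after payment £16,852.68.
Month 2: interest £186.78; balance after payment £15,359.47.
Closed form: n = −ln(1 − rB₀/P)/ln(1+r) = −ln(0.87908)/ln(1.01108) ≈ 11.693, so the balance reaches zero during payment 12.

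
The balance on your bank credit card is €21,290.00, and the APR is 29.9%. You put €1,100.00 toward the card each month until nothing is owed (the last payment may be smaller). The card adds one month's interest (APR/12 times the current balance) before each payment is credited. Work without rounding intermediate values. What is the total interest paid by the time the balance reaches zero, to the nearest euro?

€8,134

Monthly rate r = 29.9%/12 = 2.49167% = 0.0249167.
Payoff takes n = ⌈−ln(1 − rB₀/P)/ln(1+r)⌉ = ⌈26.746⌉ = 27 payments; the last is €823.61.
Total paid = 26·€1,100.00 + €823.61 = €29,423.61.
Total interest = total paid − principal = €29,423.61 − €21,290.00 = €8,133.61.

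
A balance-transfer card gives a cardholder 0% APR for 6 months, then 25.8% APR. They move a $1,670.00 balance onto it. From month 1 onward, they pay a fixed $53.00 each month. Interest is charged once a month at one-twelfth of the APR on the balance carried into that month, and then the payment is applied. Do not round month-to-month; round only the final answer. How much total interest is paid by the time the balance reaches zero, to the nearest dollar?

$629

Promo months 1–6 at r₀ = 0%/12 = 0; months 7+ at r₁ = 25.8%/12 = 0.0215.
After month 6 (no interest yet): B = $1,670.00 − 6·$53.00 = $1,352.00.
Then at r₁ with $53.00/mo: n₂ = −ln(1 − r₁·B/P)/ln(1+r₁) ≈ 37.38 → 38 more payments.
Total paid = 43·$53.00 + $20.08 = $2,299.08; interest = $2,299.08 − $1,670.00 = $629.08.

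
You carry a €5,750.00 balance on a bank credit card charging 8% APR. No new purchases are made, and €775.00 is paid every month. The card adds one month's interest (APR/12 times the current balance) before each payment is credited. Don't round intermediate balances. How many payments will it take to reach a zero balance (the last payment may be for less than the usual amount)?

8 payments

Monthly rate r = 8%/12 = 0.666667% = 0.00666667.
Recurrence: B ← B·(1+r) − €775.00.
Month 1: interest €38.33; balance after payment €5,013.33.
Month 2: interest €33.42; balance after payment €4,271.76.
Closed form: n = −ln(1 − rB₀/P)/ln(1+r) = −ln(0.95054)/ln(1.00667) ≈ 7.634, so the balance reaches zero during payment 8.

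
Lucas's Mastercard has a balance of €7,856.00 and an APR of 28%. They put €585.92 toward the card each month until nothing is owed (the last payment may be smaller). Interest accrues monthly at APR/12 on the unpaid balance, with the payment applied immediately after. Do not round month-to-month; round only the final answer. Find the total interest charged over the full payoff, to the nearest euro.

€1,677

Monthly rate r = 28%/12 = 2.33333% = 0.0233333.
Payoff takes n = ⌈−ln(1 − rB₀/P)/ln(1+r)⌉ = ⌈16.267⌉ = 17 payments; the last is €157.86.
Total paid = 16·€585.92 + €157.86 = €9,532.58.
Total interest = total paid − principal = €9,532.58 − €7,856.00 = €1,676.58.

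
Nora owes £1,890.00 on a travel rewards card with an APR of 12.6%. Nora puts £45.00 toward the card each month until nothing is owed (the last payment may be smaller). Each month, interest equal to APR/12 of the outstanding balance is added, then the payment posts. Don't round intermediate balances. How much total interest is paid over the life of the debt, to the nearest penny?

£615.71

Monthly rate r = 12.6%/12 = 1.05% = 0.0105.
Payoff takes n = ⌈−ln(1 − rB₀/P)/ln(1+r)⌉ = ⌈55.681⌉ = 56 payments; the last is £30.71.
Total paid = 55·£45.00 + £30.71 = £2,505.71.
Total interest = total paid − principal = £2,505.71 − £1,890.00 = £615.71.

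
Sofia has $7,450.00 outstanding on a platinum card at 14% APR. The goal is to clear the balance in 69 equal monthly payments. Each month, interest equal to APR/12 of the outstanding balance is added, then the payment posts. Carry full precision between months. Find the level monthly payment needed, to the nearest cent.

$157.79

Monthly rate r = 14%/12 = 1.16667% = 0.0116667.
Level-payment amortization: P = B₀·r / (1 − (1+r)^(−n)) = 7450.00·0.0116667 / (1 − 1.01167^(−69)).
Denominator 1 − (1+r)^(−69) = 0.550823949.
P = 86.9167 / 0.550823949 ≈ 157.79.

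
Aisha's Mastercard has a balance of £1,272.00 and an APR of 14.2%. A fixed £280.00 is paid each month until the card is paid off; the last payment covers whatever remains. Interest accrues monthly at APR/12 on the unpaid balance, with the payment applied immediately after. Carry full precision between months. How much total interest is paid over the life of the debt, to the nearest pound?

£44

Monthly rate r = 14.2%/12 = 1.18333% = 0.0118333.
Payoff takes n = ⌈−ln(1 − rB₀/P)/ln(1+r)⌉ = ⌈4.697⌉ = 5 payments; the last is £195.53.
Total paid = 4·£280.00 + £195.53 = £1,315.53.
Total interest = total paid − principal = £1,315.53 − £1,272.00 = £43.53.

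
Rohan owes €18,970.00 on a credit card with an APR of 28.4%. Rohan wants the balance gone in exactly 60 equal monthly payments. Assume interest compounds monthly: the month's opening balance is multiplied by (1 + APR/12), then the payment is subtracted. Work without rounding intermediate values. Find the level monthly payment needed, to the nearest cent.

Monthly rate r = 28.4%/12 = 2.36667% = 0.0236667.
Level-payment amortization: P = B₀·r / (1 − (1+r)^(−n)) = 18970.00·0.0236667 / (1 − 1.02367^(−60)).
Denominator 1 − (1+r)^(−60) = 0.754254091.
P = 448.957 / 0.754254091 ≈ 595.23.

€595.23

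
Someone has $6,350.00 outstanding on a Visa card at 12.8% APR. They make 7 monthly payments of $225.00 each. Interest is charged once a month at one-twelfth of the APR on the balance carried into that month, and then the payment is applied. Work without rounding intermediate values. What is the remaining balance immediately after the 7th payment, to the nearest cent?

$5,213.27

Monthly rate r = 12.8%/12 = 1.06667% = 0.0106667.
Each month: B ← B·(1+r) − $225.00.
Month 1: interest $67.73; balance after payment $6,192.73.
Month 2: interest $66.06; balance after payment $6,033.79.
Month 3: interest $64.36; balance after payment $5,873.15.
Month 4: interest $62.65; balance after payment $5,710.80.
Month 5: interest $60.92; balance after payment $5,546.71.
Month 6: interest $59.16; balance after payment $5,380.88.
Month 7: interest $57.40; balance after payment $5,213.27.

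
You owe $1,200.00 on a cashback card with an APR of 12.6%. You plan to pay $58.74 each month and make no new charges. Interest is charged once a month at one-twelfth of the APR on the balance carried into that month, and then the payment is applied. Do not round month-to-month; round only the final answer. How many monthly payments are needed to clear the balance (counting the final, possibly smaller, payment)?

Monthly rate r = 12.6%/12 = 1.05% = 0.0105.
Recurrence: B ← B·(1+r) − $58.74.
Month 1: interest $12.60; balance after payment $1,153.86.
Month 2: interest $12.12; balance after payment $1,107.24.
Closed form: n = −ln(1 − rB₀/P)/ln(1+r) = −ln(0.7855)/ln(1.0105) ≈ 23.115, so the balance reaches zero during payment 24.

24 payments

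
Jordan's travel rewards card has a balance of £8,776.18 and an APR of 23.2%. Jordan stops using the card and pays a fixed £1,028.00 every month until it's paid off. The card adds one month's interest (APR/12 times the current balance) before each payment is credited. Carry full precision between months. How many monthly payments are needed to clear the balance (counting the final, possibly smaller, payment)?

Monthly rate r = 23.2%/12 = 1.93333% = 0.0193333.
Recurrence: B ← B·(1+r) − £1,028.00.
Month 1: interest £169.67; balance after payment £7,917.85.
Month 2: interest £153.08; balance after payment £7,042.93.
Closed form: n = −ln(1 − rB₀/P)/ln(1+r) = −ln(0.83495)/ln(1.01933) ≈ 9.420, so the balance reaches zero during payment 10.

10 months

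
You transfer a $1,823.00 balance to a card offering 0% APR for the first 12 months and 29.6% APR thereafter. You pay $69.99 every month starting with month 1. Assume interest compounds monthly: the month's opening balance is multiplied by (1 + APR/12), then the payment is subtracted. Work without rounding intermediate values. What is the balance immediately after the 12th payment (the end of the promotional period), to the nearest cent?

$983.12

Promo months 1–12 at r₀ = 0%/12 = 0; months 13+ at r₁ = 29.6%/12 = 0.0246667.
After month 12 (no interest yet): B = $1,823.00 − 12·$69.99 = $983.12.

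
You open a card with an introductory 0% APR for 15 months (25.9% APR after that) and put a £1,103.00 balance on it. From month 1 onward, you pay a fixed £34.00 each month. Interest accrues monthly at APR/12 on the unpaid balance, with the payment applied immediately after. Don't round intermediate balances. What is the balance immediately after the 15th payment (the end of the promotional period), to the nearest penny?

£593.00

Promo months 1–15 at r₀ = 0%/12 = 0; months 16+ at r₁ = 25.9%/12 = 0.0215833.
After month 15 (no interest yet): B = £1,103.00 − 15·£34.00 = £593.00.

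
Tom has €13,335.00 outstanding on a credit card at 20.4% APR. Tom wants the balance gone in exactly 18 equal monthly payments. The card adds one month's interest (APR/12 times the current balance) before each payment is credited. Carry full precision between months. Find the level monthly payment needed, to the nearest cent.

Monthly rate r = 20.4%/12 = 1.7% = 0.017.
Level-payment amortization: P = B₀·r / (1 − (1+r)^(−n)) = 13335.00·0.017 / (1 − 1.017^(−18)).
Denominator 1 − (1+r)^(−18) = 0.261717036.
P = 226.695 / 0.261717036 ≈ 866.18.

€866.18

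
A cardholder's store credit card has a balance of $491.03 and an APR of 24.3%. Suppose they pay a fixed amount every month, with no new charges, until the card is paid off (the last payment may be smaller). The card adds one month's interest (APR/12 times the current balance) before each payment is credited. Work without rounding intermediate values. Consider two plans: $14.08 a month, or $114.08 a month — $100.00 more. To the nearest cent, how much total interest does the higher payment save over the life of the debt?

Monthly rate r = 24.3%/12 = 2.025% = 0.02025.
At $14.08/mo: n = ⌈−ln(1 − rB₀/P)/ln(1+r)⌉ = 62 payments (last $1.39); total interest = total paid − $491.03 = $369.24.
At $114.08/mo: 5 payments (last $62.91); total interest $28.20.
Interest saved = $369.24 − $28.20 = $341.04.

$341.04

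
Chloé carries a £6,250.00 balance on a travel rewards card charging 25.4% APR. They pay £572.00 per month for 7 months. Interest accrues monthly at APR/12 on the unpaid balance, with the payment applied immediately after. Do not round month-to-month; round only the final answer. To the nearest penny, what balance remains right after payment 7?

Monthly rate r = 25.4%/12 = 2.11667% = 0.0211667.
Each month: B ← B·(1+r) − £572.00.
Month 1: interest £132.29; balance after payment £5,810.29.
Month 2: interest £122.98; balance after payment £5,361.28.
Month 3: interest £113.48; balance after payment £4,902.76.
Month 4: interest £103.78; balance after payment £4,434.53.
Month 5: interest £93.86; balance after payment £3,956.40.
Month 6: interest £83.74; balance after payment £3,468.14.
Month 7: interest £73.41; balance after payment £2,969.55.

£2,969.55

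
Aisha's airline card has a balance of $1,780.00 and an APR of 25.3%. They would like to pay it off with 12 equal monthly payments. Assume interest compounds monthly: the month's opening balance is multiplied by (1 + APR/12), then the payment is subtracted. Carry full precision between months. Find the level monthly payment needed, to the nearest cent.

$169.44

Monthly rate r = 25.3%/12 = 2.10833% = 0.0210833.
Level-payment amortization: P = B₀·r / (1 − (1+r)^(−n)) = 1780.00·0.0210833 / (1 − 1.02108^(−12)).
Denominator 1 − (1+r)^(−12) = 0.221487213.
P = 37.5283 / 0.221487213 ≈ 169.44.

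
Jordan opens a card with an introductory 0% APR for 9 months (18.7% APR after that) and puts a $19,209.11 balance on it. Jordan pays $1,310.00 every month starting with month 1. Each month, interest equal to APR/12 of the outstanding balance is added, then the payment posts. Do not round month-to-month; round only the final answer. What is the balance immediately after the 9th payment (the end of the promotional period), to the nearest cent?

Promo months 1–9 at r₀ = 0%/12 = 0; months 10+ at r₁ = 18.7%/12 = 0.0155833.
After month 9 (no interest yet): B = $19,209.11 − 9·$1,310.00 = $7,419.11.

$7,419.11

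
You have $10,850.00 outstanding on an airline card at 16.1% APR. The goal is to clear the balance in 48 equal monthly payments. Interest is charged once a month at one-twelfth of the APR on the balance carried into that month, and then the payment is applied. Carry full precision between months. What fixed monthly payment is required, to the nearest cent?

Monthly rate r = 16.1%/12 = 1.34167% = 0.0134167.
Level-payment amortization: P = B₀·r / (1 − (1+r)^(−n)) = 10850.00·0.0134167 / (1 − 1.01342^(−48)).
Denominator 1 − (1+r)^(−48) = 0.472558906.
P = 145.571 / 0.472558906 ≈ 308.05.

$308.05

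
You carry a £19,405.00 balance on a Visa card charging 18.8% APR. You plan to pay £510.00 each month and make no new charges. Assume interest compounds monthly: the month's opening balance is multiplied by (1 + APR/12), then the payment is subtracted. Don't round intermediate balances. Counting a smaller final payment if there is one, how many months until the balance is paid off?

59 payments

Monthly rate r = 18.8%/12 = 1.56667% = 0.0156667.
Recurrence: B ← B·(1+r) − £510.00.
Month 1: interest £304.01; balance after payment £19,199.01.
Month 2: interest £300.78; balance after payment £18,989.80.
Closed form: n = −ln(1 − rB₀/P)/ln(1+r) = −ln(0.4039)/ln(1.01567) ≈ 58.320, so the balance reaches zero during payment 59.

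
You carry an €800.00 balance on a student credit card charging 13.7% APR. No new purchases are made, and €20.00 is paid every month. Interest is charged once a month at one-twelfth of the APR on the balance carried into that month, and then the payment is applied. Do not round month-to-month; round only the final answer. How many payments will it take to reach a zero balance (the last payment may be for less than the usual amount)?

54 payments

Monthly rate r = 13.7%/12 = 1.14167% = 0.0114167.
Recurrence: B ← B·(1+r) − €20.00.
Month 1: interest €9.13; balance after payment €789.13.
Month 2: interest €9.01; balance after payment €778.14.
Closed form: n = −ln(1 − rB₀/P)/ln(1+r) = −ln(0.54333)/ln(1.01142) ≈ 53.738, so the balance reaches zero during payment 54.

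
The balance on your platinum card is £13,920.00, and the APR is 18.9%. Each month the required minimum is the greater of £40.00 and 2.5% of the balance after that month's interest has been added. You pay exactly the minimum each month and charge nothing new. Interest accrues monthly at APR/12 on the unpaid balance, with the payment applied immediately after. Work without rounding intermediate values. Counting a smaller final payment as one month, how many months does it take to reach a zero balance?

Monthly rate r = 18.9%/12 = 1.575% = 0.01575.
While 2.5% of the post-interest balance exceeds £40.00, each month B ← (B·(1+r))·(1 − 0.025), i.e. B shrinks by the factor (1+r)·0.975 = 0.99036.
This holds for months 1–225. Entering month 226 the balance is £1,572.95; 2.5% of the post-interest balance is now below £40.00, so the flat £40.00 minimum applies from here.
From month 226 a fixed £40.00 at rate r clears £1,572.95 in 62 more payments. Total: 225 + 62 = 287 months.

287 months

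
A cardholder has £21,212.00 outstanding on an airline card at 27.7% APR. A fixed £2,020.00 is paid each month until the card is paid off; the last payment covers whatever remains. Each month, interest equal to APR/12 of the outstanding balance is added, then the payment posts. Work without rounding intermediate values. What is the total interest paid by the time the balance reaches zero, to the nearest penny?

£3,362.71

Monthly rate r = 27.7%/12 = 2.30833% = 0.0230833.
Payoff takes n = ⌈−ln(1 − rB₀/P)/ln(1+r)⌉ = ⌈12.164⌉ = 13 payments; the last is £334.71.
Total paid = 12·£2,020.00 + £334.71 = £24,574.71.
Total interest = total paid − principal = £24,574.71 − £21,212.00 = £3,362.71.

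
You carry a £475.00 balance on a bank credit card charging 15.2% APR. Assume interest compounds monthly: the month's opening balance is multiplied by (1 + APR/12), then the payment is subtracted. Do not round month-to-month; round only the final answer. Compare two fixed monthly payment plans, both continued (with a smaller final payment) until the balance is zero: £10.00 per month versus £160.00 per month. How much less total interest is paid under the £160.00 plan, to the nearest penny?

£244.02

Monthly rate r = 15.2%/12 = 1.26667% = 0.0126667.
At £10.00/mo: n = ⌈−ln(1 − rB₀/P)/ln(1+r)⌉ = 74 payments (last £1.28); total interest = total paid − £475.00 = £256.28.
At £160.00/mo: 4 payments (last £7.26); total interest £12.26.
Interest saved = £256.28 − £12.26 = £244.02.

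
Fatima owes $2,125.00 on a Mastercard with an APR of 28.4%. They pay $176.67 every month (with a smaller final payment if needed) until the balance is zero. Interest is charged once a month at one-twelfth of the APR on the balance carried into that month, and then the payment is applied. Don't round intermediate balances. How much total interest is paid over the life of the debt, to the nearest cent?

Monthly rate r = 28.4%/12 = 2.36667% = 0.0236667.
Payoff takes n = ⌈−ln(1 − rB₀/P)/ln(1+r)⌉ = ⌈14.322⌉ = 15 payments; the last is $57.33.
Total paid = 14·$176.67 + $57.33 = $2,530.71.
Total interest = total paid − principal = $2,530.71 − $2,125.00 = $405.71.

$405.71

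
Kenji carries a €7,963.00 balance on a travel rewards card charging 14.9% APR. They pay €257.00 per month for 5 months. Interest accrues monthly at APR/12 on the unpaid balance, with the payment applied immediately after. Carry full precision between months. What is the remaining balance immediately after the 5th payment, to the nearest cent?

€7,152.49

Monthly rate r = 14.9%/12 = 1.24167% = 0.0124167.
Each month: B ← B·(1+r) − €257.00.
Month 1: interest €98.87; balance after payment €7,804.87.
Month 2: interest €96.91; balance after payment €7,644.78.
Month 3: interest €94.92; balance after payment €7,482.71.
Month 4: interest €92.91; balance after payment €7,318.62.
Month 5: interest €90.87; balance after payment €7,152.49.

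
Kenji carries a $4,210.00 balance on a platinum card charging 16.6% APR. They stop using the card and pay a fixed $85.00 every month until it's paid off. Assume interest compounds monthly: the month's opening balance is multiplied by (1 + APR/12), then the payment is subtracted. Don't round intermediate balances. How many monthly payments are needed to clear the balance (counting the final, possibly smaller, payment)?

85 months

Monthly rate r = 16.6%/12 = 1.38333% = 0.0138333.
Recurrence: B ← B·(1+r) − $85.00.
Month 1: interest $58.24; balance after payment $4,183.24.
Month 2: interest $57.87; balance after payment $4,156.11.
Closed form: n = −ln(1 − rB₀/P)/ln(1+r) = −ln(0.31484)/ln(1.01383) ≈ 84.120, so the balance reaches zero during payment 85.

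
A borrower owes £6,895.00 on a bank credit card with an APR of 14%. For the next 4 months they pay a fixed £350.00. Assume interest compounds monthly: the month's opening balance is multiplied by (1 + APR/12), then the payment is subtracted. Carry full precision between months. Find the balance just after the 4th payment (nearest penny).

£5,797.75

Monthly rate r = 14%/12 = 1.16667% = 0.0116667.
Each month: B ← B·(1+r) − £350.00.
Month 1: interest £80.44; balance after payment £6,625.44.
Month 2: interest £77.30; balance after payment £6,352.74.
Month 3: interest £74.12; balance after payment £6,076.85.
Month 4: interest £70.90; balance after payment £5,797.75.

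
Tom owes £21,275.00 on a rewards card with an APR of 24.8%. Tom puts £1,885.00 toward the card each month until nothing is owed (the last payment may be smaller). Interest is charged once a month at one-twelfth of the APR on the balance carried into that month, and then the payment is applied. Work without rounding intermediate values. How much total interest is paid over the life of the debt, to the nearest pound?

£3,200

Monthly rate r = 24.8%/12 = 2.06667% = 0.0206667.
Payoff takes n = ⌈−ln(1 − rB₀/P)/ln(1+r)⌉ = ⌈12.984⌉ = 13 payments; the last is £1,855.01.
Total paid = 12·£1,885.00 + £1,855.01 = £24,475.01.
Total interest = total paid − principal = £24,475.01 − £21,275.00 = £3,200.01.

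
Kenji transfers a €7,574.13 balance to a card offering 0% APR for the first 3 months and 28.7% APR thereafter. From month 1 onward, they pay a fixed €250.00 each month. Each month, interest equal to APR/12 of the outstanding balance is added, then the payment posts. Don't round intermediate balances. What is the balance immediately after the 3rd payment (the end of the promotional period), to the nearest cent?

Promo months 1–3 at r₀ = 0%/12 = 0; months 4+ at r₁ = 28.7%/12 = 0.0239167.
After month 3 (no interest yet): B = €7,574.13 − 3·€250.00 = €6,824.13.

€6,824.13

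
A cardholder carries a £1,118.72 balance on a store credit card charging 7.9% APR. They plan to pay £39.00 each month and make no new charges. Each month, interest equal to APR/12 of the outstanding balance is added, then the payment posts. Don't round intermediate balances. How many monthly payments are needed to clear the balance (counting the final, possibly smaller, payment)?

Monthly rate r = 7.9%/12 = 0.658333% = 0.00658333.
Recurrence: B ← B·(1+r) − £39.00.
Month 1: interest £7.36; balance after payment £1,087.08.
Month 2: interest £7.16; balance after payment £1,055.24.
Closed form: n = −ln(1 − rB₀/P)/ln(1+r) = −ln(0.81116)/ln(1.00658) ≈ 31.896, so the balance reaches zero during payment 32.

32 months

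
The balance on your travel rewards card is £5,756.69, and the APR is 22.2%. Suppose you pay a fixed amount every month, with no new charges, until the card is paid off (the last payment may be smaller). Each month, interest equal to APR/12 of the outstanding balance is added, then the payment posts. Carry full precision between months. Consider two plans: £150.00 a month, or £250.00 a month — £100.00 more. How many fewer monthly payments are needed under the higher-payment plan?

Monthly rate r = 22.2%/12 = 1.85% = 0.0185.
At £150.00/mo: n = ⌈−ln(1 − rB₀/P)/ln(1+r)⌉ = 68 payments (last £79.49); total interest = total paid − £5,756.69 = £4,372.80.
At £250.00/mo: 31 payments (last £71.23); total interest £1,814.54.
Payments saved = 68 − 31 = 37.

37 fewer payments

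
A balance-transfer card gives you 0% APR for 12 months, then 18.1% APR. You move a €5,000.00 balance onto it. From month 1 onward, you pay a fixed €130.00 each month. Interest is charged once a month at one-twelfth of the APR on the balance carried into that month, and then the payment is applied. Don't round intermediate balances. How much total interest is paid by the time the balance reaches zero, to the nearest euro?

€983

Promo months 1–12 at r₀ = 0%/12 = 0; months 13+ at r₁ = 18.1%/12 = 0.0150833.
After month 12 (no interest yet): B = €5,000.00 − 12·€130.00 = €3,440.00.
Then at r₁ with €130.00/mo: n₂ = −ln(1 − r₁·B/P)/ln(1+r₁) ≈ 34.02 → 35 more payments.
Total paid = 46·€130.00 + €3.23 = €5,983.23; interest = €5,983.23 − €5,000.00 = €983.23.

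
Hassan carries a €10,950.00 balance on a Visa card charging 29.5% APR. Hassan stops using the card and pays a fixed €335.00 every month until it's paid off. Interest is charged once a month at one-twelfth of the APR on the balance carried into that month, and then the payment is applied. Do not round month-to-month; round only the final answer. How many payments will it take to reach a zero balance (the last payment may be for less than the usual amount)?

Monthly rate r = 29.5%/12 = 2.45833% = 0.0245833.
Recurrence: B ← B·(1+r) − €335.00.
Month 1: interest €269.19; balance after payment €10,884.19.
Month 2: interest €267.57; balance after payment €10,816.76.
Closed form: n = −ln(1 − rB₀/P)/ln(1+r) = −ln(0.19646)/ln(1.02458) ≈ 67.006, so the balance reaches zero during payment 68.

68 months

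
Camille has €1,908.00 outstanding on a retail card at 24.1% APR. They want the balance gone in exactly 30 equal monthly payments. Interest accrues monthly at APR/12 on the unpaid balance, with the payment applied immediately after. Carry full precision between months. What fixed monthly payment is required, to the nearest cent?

Monthly rate r = 24.1%/12 = 2.00833% = 0.0200833.
Level-payment amortization: P = B₀·r / (1 − (1+r)^(−n)) = 1908.00·0.0200833 / (1 − 1.02008^(−30)).
Denominator 1 − (1+r)^(−30) = 0.449280514.
P = 38.319 / 0.449280514 ≈ 85.29.

€85.29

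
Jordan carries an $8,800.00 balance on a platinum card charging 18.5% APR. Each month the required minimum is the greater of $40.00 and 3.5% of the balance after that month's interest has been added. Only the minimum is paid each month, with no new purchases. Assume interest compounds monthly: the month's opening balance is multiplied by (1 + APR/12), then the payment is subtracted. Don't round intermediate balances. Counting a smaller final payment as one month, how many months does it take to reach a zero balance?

Monthly rate r = 18.5%/12 = 1.54167% = 0.0154167.
While 3.5% of the post-interest balance exceeds $40.00, each month B ← (B·(1+r))·(1 − 0.035), i.e. B shrinks by the factor (1+r)·0.965 = 0.97988.
This holds for months 1–102. Entering month 103 the balance is $1,106.59; 3.5% of the post-interest balance is now below $40.00, so the flat $40.00 minimum applies from here.
From month 103 a fixed $40.00 at rate r clears $1,106.59 in 37 more payments. Total: 102 + 37 = 139 months.

139 months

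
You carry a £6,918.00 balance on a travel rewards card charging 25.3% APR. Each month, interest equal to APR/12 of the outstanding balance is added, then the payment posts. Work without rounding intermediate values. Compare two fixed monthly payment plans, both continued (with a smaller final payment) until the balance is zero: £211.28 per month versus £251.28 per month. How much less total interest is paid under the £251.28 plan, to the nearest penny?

£1,410.04

Monthly rate r = 25.3%/12 = 2.10833% = 0.0210833.
At £211.28/mo: n = ⌈−ln(1 − rB₀/P)/ln(1+r)⌉ = 57 payments (last £39.62); total interest = total paid − £6,918.00 = £4,953.30.
At £251.28/mo: 42 payments (last £158.78); total interest £3,543.26.
Interest saved = £4,953.30 − £3,543.26 = £1,410.04.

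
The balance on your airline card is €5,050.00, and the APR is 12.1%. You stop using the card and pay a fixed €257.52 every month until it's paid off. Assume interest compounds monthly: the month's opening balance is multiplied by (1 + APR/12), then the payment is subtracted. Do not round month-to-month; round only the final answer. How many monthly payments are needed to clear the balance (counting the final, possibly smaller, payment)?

22 payments

Monthly rate r = 12.1%/12 = 1.00833% = 0.0100833.
Recurrence: B ← B·(1+r) − €257.52.
Month 1: interest €50.92; balance after payment €4,843.40.
Month 2: interest €48.84; balance after payment €4,634.72.
Closed form: n = −ln(1 − rB₀/P)/ln(1+r) = −ln(0.80226)/ln(1.01008) ≈ 21.960, so the balance reaches zero during payment 22.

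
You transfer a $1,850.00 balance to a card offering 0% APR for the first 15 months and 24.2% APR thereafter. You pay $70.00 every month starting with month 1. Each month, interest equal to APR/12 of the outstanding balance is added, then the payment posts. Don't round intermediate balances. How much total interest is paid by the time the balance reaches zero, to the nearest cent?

$118.58

Promo months 1–15 at r₀ = 0%/12 = 0; months 16+ at r₁ = 24.2%/12 = 0.0201667.
After month 15 (no interest yet): B = $1,850.00 − 15·$70.00 = $800.00.
Then at r₁ with $70.00/mo: n₂ = −ln(1 − r₁·B/P)/ln(1+r₁) ≈ 13.12 → 14 more payments.
Total paid = 28·$70.00 + $8.58 = $1,968.58; interest = $1,968.58 − $1,850.00 = $118.58.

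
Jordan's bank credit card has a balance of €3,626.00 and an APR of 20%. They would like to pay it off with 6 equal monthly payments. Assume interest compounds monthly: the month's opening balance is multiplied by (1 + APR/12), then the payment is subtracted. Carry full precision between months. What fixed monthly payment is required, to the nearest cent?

€640.07

Monthly rate r = 20%/12 = 1.66667% = 0.0166667.
Level-payment amortization: P = B₀·r / (1 − (1+r)^(−n)) = 3626.00·0.0166667 / (1 − 1.01667^(−6)).
Denominator 1 − (1+r)^(−6) = 0.0944165182.
P = 60.4333 / 0.0944165182 ≈ 640.07.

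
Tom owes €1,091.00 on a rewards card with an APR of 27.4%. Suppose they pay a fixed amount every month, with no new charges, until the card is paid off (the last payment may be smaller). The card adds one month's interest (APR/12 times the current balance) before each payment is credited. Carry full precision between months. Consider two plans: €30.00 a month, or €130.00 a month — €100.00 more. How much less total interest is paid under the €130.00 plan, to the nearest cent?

Monthly rate r = 27.4%/12 = 2.28333% = 0.0228333.
At €30.00/mo: n = ⌈−ln(1 − rB₀/P)/ln(1+r)⌉ = 79 payments (last €17.59); total interest = total paid − €1,091.00 = €1,266.59.
At €130.00/mo: 10 payments (last €55.29); total interest €134.29.
Interest saved = €1,266.59 − €134.29 = €1,132.30.

€1,132.30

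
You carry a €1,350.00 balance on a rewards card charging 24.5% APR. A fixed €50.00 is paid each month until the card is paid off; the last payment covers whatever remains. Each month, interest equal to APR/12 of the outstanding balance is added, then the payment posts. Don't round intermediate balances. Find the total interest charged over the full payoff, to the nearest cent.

Monthly rate r = 24.5%/12 = 2.04167% = 0.0204167.
Payoff takes n = ⌈−ln(1 − rB₀/P)/ln(1+r)⌉ = ⌈39.646⌉ = 40 payments; the last is €32.42.
Total paid = 39·€50.00 + €32.42 = €1,982.42.
Total interest = total paid − principal = €1,982.42 − €1,350.00 = €632.42.

€632.42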